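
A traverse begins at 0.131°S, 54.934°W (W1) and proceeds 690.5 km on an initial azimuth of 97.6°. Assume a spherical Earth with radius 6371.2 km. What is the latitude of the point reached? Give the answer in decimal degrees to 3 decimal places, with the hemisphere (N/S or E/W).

0.950°S

δ = d/R = 690.5/6371.2 = 0.108378 rad
φ₂ = arcsin(sin φ₁ cos δ + cos φ₁ sin δ cos θ)
   = arcsin(-0.00229·0.99413 + 1.00000·0.10817·-0.13226) = -0.94993°
λ₂ = λ₁ + atan2(sin θ sin δ cos φ₁, cos δ − sin φ₁ sin φ₂) = -48.77829°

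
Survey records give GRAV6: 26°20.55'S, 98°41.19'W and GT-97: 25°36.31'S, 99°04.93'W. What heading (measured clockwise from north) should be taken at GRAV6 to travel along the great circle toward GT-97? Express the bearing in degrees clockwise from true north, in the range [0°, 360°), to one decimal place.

334.2°

GRAV6: φ = -26.34250°, λ = -98.68650°
GT-97: φ = -25.60517°, λ = -99.08217°
Δλ = -0.3957°
y = sin Δλ · cos φ₂ = -0.006227
x = cos φ₁ sin φ₂ − sin φ₁ cos φ₂ cos Δλ = 0.012859
θ = atan2(y, x) = -25.8403° → 334.1597° (mod 360°)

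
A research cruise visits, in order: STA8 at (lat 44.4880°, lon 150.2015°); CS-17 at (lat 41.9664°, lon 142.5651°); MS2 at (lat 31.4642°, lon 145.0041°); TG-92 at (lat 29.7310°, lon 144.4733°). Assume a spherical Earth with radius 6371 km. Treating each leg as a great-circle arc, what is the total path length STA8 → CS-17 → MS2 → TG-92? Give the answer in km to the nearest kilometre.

2066 km

STA8→CS-17: c = 0.106564 rad, d = 678.92 km
CS-17→MS2: c = 0.186424 rad, d = 1187.71 km
MS2→TG-92: c = 0.031283 rad, d = 199.31 km
Total = 678.92 + 1187.71 + 199.31 = 2065.93 km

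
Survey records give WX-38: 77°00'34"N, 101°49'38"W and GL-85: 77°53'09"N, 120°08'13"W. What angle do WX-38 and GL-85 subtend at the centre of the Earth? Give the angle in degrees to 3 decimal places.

WX-38: φ = +77.00944°, λ = -101.82722°
GL-85: φ = +77.88583°, λ = -120.13694°
Δφ = 0.8764°,  Δλ = -18.3097°
a = sin²(Δφ/2) + cos φ₁ cos φ₂ sin²(Δλ/2) = 0.001253
c = 2·arcsin(√a) = 0.070801 rad = 4.0566°

4.057°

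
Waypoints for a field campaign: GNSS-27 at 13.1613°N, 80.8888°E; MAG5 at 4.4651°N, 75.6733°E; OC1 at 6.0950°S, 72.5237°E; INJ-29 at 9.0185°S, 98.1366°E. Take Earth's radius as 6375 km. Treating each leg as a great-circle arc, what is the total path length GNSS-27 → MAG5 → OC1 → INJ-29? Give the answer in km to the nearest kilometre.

GNSS-27→MAG5: c = 0.176383 rad, d = 1124.44 km
MAG5→OC1: c = 0.192308 rad, d = 1225.96 km
OC1→INJ-29: c = 0.445960 rad, d = 2842.99 km
Total = 1124.44 + 1225.96 + 2842.99 = 5193.40 km

5193 km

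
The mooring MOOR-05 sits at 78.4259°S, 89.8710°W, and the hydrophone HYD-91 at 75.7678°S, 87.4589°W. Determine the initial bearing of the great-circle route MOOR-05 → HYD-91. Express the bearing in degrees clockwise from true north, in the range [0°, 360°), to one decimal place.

Δλ = 2.4121°
y = sin Δλ · cos φ₂ = 0.010347
x = cos φ₁ sin φ₂ − sin φ₁ cos φ₂ cos Δλ = 0.046163
θ = atan2(y, x) = 12.6337° → 12.6337° (mod 360°)

12.6°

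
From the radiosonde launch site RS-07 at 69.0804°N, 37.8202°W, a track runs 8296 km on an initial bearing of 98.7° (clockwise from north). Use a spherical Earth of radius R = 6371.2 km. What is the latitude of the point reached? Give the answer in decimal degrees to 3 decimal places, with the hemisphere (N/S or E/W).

δ = d/R = 8296/6371.2 = 1.302109 rad
φ₂ = arcsin(sin φ₁ cos δ + cos φ₁ sin δ cos θ)
   = arcsin(0.93408·0.26547 + 0.35706·0.96412·-0.15126) = 11.29706°
λ₂ = λ₁ + atan2(sin θ sin δ cos φ₁, cos δ − sin φ₁ sin φ₂) = 38.55449°

11.297°N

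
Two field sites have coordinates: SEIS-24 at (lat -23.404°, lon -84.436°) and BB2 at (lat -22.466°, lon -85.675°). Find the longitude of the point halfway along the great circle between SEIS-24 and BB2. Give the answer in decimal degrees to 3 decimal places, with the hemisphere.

85.058°W

Bx = cos φ₂ cos Δλ = 0.923890,  By = cos φ₂ sin Δλ = -0.019982
φₘ = atan2(sin φ₁ + sin φ₂, √((cos φ₁ + Bx)² + By²)) = -22.93620°
λₘ = λ₁ + atan2(By, cos φ₁ + Bx) = -85.05765°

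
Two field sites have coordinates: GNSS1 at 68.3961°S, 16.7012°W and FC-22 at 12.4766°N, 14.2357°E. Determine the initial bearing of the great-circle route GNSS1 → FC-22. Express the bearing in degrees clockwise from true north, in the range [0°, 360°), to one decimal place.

Δλ = 30.9369°
y = sin Δλ · cos φ₂ = 0.501953
x = cos φ₁ sin φ₂ − sin φ₁ cos φ₂ cos Δλ = 0.858190
θ = atan2(y, x) = 30.3233° → 30.3233° (mod 360°)

30.3°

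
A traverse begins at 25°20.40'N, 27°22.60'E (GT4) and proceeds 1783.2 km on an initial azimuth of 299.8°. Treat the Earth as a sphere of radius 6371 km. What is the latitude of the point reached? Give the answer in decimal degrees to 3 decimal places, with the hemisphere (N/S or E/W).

GT4: φ = +25.34000°, λ = +27.37667°
δ = d/R = 1783.2/6371 = 0.279893 rad
φ₂ = arcsin(sin φ₁ cos δ + cos φ₁ sin δ cos θ)
   = arcsin(0.42799·0.96108 + 0.90378·0.27625·0.49697) = 32.37204°
λ₂ = λ₁ + atan2(sin θ sin δ cos φ₁, cos δ − sin φ₁ sin φ₂) = 10.88752°

32.372°N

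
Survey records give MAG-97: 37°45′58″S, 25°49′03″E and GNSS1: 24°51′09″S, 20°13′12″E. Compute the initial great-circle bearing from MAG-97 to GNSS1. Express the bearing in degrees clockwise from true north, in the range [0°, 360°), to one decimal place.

338.2°

MAG-97: φ = -37.76611°, λ = +25.81750°
GNSS1: φ = -24.85250°, λ = +20.22000°
Δλ = -5.5975°
y = sin Δλ · cos φ₂ = -0.088507
x = cos φ₁ sin φ₂ − sin φ₁ cos φ₂ cos Δλ = 0.220832
θ = atan2(y, x) = -21.8403° → 338.1597° (mod 360°)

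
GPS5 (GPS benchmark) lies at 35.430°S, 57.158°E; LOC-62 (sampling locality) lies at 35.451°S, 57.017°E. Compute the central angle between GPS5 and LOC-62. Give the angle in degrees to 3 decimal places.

Δφ = -0.0210°,  Δλ = -0.1410°
a = sin²(Δφ/2) + cos φ₁ cos φ₂ sin²(Δλ/2) = 0.000001
c = 2·arcsin(√a) = 0.002038 rad = 0.1168°

0.117°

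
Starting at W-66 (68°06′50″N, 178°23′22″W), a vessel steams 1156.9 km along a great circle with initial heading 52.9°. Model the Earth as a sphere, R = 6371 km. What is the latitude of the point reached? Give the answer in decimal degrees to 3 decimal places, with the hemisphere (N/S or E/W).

W-66: φ = +68.11389°, λ = -178.38944°
δ = d/R = 1156.9/6371 = 0.181588 rad
φ₂ = arcsin(sin φ₁ cos δ + cos φ₁ sin δ cos θ)
   = arcsin(0.92793·0.98356 + 0.37276·0.18059·0.60321) = 72.41627°
λ₂ = λ₁ + atan2(sin θ sin δ cos φ₁, cos δ − sin φ₁ sin φ₂) = -149.91358°

72.416°N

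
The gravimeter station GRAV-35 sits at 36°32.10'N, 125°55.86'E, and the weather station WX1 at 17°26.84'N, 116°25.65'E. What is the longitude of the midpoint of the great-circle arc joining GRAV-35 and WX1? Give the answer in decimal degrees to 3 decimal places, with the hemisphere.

GRAV-35: φ = +36.53500°, λ = +125.93100°
WX1: φ = +17.44733°, λ = +116.42750°
Bx = cos φ₂ cos Δλ = 0.940900,  By = cos φ₂ sin Δλ = -0.157512
φₘ = atan2(sin φ₁ + sin φ₂, √((cos φ₁ + Bx)² + By²)) = 27.07044°
λₘ = λ₁ + atan2(By, cos φ₁ + Bx) = 120.77141°

120.771°E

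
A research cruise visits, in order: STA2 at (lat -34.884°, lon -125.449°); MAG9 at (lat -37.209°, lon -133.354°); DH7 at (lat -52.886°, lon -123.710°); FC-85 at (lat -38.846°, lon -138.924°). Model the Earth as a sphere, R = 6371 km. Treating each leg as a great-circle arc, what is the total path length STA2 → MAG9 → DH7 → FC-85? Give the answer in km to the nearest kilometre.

STA2→MAG9: c = 0.118657 rad, d = 755.96 km
MAG9→DH7: c = 0.297717 rad, d = 1896.75 km
DH7→FC-85: c = 0.305635 rad, d = 1947.20 km
Total = 755.96 + 1896.75 + 1947.20 = 4599.92 km

4600 km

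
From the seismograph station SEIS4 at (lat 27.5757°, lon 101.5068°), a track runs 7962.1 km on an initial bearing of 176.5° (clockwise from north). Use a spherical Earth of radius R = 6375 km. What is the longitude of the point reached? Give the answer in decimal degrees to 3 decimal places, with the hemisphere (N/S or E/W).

106.114°E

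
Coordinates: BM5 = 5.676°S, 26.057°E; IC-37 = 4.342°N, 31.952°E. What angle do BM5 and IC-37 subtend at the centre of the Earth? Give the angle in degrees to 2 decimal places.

Δφ = 10.0180°,  Δλ = 5.8950°
a = sin²(Δφ/2) + cos φ₁ cos φ₂ sin²(Δλ/2) = 0.010247
c = 2·arcsin(√a) = 0.202802 rad = 11.6197°

11.62°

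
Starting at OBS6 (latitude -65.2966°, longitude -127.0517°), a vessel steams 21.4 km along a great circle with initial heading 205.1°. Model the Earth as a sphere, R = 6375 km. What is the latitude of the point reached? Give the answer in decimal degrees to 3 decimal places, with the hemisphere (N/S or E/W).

65.471°S

δ = d/R = 21.4/6375 = 0.003357 rad
φ₂ = arcsin(sin φ₁ cos δ + cos φ₁ sin δ cos θ)
   = arcsin(-0.90848·0.99999 + 0.41792·0.00336·-0.90557) = -65.47064°
λ₂ = λ₁ + atan2(sin θ sin δ cos φ₁, cos δ − sin φ₁ sin φ₂) = -127.24822°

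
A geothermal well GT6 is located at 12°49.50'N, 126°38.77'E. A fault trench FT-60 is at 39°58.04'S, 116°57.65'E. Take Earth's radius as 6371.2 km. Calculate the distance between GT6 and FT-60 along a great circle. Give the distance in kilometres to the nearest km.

GT6: φ = +12.82500°, λ = +126.64617°
FT-60: φ = -39.96733°, λ = +116.96083°
Δφ = -52.7923°,  Δλ = -9.6853°
a = sin²(Δφ/2) + cos φ₁ cos φ₂ sin²(Δλ/2) = 0.202973
c = 2·arcsin(√a) = 0.934707 rad = 53.5548°
d = R·c = 6371.2 × 0.934707 = 5955.2 km

5955 km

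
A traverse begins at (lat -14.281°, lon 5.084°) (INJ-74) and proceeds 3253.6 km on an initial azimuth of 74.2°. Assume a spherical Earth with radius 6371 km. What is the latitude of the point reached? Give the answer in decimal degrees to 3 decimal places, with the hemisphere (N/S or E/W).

4.947°S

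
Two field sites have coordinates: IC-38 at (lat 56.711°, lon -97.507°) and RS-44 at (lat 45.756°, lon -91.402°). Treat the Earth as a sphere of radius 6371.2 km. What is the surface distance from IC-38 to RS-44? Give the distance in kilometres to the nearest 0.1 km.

Δφ = -10.9550°,  Δλ = 6.1050°
a = sin²(Δφ/2) + cos φ₁ cos φ₂ sin²(Δλ/2) = 0.010198
c = 2·arcsin(√a) = 0.202311 rad = 11.5915°
d = R·c = 6371.2 × 0.202311 = 1289.0 km

1289.0 km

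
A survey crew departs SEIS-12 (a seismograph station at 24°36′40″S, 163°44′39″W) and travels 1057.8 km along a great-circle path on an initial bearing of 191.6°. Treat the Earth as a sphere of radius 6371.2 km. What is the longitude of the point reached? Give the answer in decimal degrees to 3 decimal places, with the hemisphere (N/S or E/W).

166.039°W

SEIS-12: φ = -24.61111°, λ = -163.74417°
δ = d/R = 1057.8/6371.2 = 0.166028 rad
φ₂ = arcsin(sin φ₁ cos δ + cos φ₁ sin δ cos θ)
   = arcsin(-0.41646·0.98625 + 0.90916·0.16527·-0.97958) = -33.91170°
λ₂ = λ₁ + atan2(sin θ sin δ cos φ₁, cos δ − sin φ₁ sin φ₂) = -166.03907°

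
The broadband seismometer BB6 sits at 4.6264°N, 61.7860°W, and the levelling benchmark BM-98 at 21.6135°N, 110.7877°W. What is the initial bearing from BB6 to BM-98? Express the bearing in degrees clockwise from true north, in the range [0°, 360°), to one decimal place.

Δλ = -49.0017°
y = sin Δλ · cos φ₂ = -0.701664
x = cos φ₁ sin φ₂ − sin φ₁ cos φ₂ cos Δλ = 0.317949
θ = atan2(y, x) = -65.6230° → 294.3770° (mod 360°)

294.4°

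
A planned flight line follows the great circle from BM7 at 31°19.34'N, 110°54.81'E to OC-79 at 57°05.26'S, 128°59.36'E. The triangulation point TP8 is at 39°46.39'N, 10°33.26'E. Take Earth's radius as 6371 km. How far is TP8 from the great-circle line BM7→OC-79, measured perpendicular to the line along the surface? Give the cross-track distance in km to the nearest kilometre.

4433 km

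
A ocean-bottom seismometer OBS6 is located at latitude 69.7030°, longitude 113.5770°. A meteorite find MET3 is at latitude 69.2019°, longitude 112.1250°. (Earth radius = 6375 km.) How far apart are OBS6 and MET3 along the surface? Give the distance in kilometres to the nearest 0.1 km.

Δφ = -0.5011°,  Δλ = -1.4520°
a = sin²(Δφ/2) + cos φ₁ cos φ₂ sin²(Δλ/2) = 0.000039
c = 2·arcsin(√a) = 0.012474 rad = 0.7147°
d = R·c = 6375 × 0.012474 = 79.5 km

79.5 km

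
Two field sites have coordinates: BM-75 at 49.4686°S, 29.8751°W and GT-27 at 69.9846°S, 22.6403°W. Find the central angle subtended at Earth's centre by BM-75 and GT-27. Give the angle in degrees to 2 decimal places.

Δφ = -20.5160°,  Δλ = 7.2348°
a = sin²(Δφ/2) + cos φ₁ cos φ₂ sin²(Δλ/2) = 0.032598
c = 2·arcsin(√a) = 0.363091 rad = 20.8036°

20.80°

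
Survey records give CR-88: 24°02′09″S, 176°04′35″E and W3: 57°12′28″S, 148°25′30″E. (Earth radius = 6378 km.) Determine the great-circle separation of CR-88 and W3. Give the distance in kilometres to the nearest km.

CR-88: φ = -24.03583°, λ = +176.07639°
W3: φ = -57.20778°, λ = +148.42500°
Δφ = -33.1719°,  Δλ = -27.6514°
a = sin²(Δφ/2) + cos φ₁ cos φ₂ sin²(Δλ/2) = 0.109730
c = 2·arcsin(√a) = 0.675268 rad = 38.6900°
d = R·c = 6378 × 0.675268 = 4306.9 km

4307 km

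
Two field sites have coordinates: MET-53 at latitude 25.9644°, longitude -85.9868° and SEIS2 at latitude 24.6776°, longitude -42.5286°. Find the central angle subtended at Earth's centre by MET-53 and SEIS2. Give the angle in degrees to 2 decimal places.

Δφ = -1.2868°,  Δλ = 43.4582°
a = sin²(Δφ/2) + cos φ₁ cos φ₂ sin²(Δλ/2) = 0.112100
c = 2·arcsin(√a) = 0.682813 rad = 39.1223°

39.12°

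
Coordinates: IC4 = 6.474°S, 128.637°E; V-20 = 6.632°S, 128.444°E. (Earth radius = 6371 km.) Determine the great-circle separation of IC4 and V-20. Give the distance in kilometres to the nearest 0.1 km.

Δφ = -0.1580°,  Δλ = -0.1930°
a = sin²(Δφ/2) + cos φ₁ cos φ₂ sin²(Δλ/2) = 0.000005
c = 2·arcsin(√a) = 0.004336 rad = 0.2485°
d = R·c = 6371 × 0.004336 = 27.6 km

27.6 km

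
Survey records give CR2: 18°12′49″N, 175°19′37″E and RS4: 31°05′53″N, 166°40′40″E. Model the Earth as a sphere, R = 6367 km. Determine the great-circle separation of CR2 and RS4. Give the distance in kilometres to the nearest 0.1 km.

CR2: φ = +18.21361°, λ = +175.32694°
RS4: φ = +31.09806°, λ = +166.67778°
Δφ = 12.8844°,  Δλ = -8.6492°
a = sin²(Δφ/2) + cos φ₁ cos φ₂ sin²(Δλ/2) = 0.017214
c = 2·arcsin(√a) = 0.263164 rad = 15.0782°
d = R·c = 6367 × 0.263164 = 1675.6 km

1675.6 km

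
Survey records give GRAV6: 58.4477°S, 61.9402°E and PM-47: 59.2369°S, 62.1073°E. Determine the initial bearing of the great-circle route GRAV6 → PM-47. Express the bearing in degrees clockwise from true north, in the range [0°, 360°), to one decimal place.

Δλ = 0.1671°
y = sin Δλ · cos φ₂ = 0.001492
x = cos φ₁ sin φ₂ − sin φ₁ cos φ₂ cos Δλ = -0.013776
θ = atan2(y, x) = 173.8196° → 173.8196° (mod 360°)

173.8°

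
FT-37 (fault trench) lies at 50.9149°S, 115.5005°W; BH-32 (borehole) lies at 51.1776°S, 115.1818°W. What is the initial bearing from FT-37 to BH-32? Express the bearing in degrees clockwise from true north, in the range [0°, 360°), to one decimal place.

142.8°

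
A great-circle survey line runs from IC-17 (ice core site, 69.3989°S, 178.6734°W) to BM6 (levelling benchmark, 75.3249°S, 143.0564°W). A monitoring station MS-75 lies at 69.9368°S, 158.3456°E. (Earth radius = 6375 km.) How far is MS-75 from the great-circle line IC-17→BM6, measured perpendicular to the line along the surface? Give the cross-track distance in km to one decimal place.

δ₁₃ = central angle IC-17→MS-75 = 0.138849 rad  (haversine)
θ₁₃ = bearing IC-17→MS-75 = 255.406°,  θ₁₂ = bearing IC-17→BM6 = 135.014°
dₓₜ = R·arcsin(sin δ₁₃ · sin(θ₁₃ − θ₁₂)) = 6375·arcsin(0.13840·sin(120.392°)) = 762.898 km
|dₓₜ| = 762.898 km

762.9 km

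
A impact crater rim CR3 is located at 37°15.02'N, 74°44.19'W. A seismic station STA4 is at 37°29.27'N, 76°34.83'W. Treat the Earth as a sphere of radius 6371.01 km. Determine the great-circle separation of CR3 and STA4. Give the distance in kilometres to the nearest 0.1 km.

CR3: φ = +37.25033°, λ = -74.73650°
STA4: φ = +37.48783°, λ = -76.58050°
Δφ = 0.2375°,  Δλ = -1.8440°
a = sin²(Δφ/2) + cos φ₁ cos φ₂ sin²(Δλ/2) = 0.000168
c = 2·arcsin(√a) = 0.025911 rad = 1.4846°
d = R·c = 6371.01 × 0.025911 = 165.1 km

165.1 km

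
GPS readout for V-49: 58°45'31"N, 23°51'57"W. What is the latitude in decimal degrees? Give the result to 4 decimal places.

58.7586°N

58° + 45′/60 + 31″/3600 = 58 + 0.75000 + 0.00861 = 58.7586°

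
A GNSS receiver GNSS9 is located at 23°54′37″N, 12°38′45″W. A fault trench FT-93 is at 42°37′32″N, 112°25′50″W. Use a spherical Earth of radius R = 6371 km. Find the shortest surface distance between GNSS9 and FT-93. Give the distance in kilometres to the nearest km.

GNSS9: φ = +23.91028°, λ = -12.64583°
FT-93: φ = +42.62556°, λ = -112.43056°
Δφ = 18.7153°,  Δλ = -99.7847°
a = sin²(Δφ/2) + cos φ₁ cos φ₂ sin²(Δλ/2) = 0.419920
c = 2·arcsin(√a) = 1.409944 rad = 80.7838°
d = R·c = 6371 × 1.409944 = 8982.8 km

8983 km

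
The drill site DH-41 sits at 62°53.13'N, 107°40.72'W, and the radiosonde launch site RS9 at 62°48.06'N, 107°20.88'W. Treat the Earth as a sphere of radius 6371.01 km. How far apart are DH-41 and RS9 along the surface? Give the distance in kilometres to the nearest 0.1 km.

DH-41: φ = +62.88550°, λ = -107.67867°
RS9: φ = +62.80100°, λ = -107.34800°
Δφ = -0.0845°,  Δλ = 0.3307°
a = sin²(Δφ/2) + cos φ₁ cos φ₂ sin²(Δλ/2) = 0.000002
c = 2·arcsin(√a) = 0.003019 rad = 0.1730°
d = R·c = 6371.01 × 0.003019 = 19.2 km

19.2 km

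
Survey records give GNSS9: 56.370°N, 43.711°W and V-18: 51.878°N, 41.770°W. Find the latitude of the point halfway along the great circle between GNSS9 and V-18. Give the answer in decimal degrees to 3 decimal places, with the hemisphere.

Bx = cos φ₂ cos Δλ = 0.616984,  By = cos φ₂ sin Δλ = 0.020909
φₘ = atan2(sin φ₁ + sin φ₂, √((cos φ₁ + Bx)² + By²)) = 54.12789°
λₘ = λ₁ + atan2(By, cos φ₁ + Bx) = -42.68787°

54.128°N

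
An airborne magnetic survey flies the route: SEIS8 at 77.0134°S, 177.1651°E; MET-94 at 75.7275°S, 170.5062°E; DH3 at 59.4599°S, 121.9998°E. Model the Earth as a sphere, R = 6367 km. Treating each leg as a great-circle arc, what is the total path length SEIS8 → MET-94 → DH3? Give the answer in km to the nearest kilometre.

2827 km

SEIS8→MET-94: c = 0.035373 rad, d = 225.22 km
MET-94→DH3: c = 0.408574 rad, d = 2601.39 km
Total = 225.22 + 2601.39 = 2826.61 km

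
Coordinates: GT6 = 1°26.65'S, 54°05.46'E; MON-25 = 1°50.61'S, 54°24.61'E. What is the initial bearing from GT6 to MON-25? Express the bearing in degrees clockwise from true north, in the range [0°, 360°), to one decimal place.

141.4°

GT6: φ = -1.44417°, λ = +54.09100°
MON-25: φ = -1.84350°, λ = +54.41017°
Δλ = 0.3192°
y = sin Δλ · cos φ₂ = 0.005568
x = cos φ₁ sin φ₂ − sin φ₁ cos φ₂ cos Δλ = -0.006970
θ = atan2(y, x) = 141.3824° → 141.3824° (mod 360°)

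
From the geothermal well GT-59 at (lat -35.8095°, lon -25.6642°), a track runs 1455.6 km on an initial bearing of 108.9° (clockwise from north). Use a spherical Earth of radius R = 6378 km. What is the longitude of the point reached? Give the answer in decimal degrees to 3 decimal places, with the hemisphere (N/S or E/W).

9.676°W

δ = d/R = 1455.6/6378 = 0.228222 rad
φ₂ = arcsin(sin φ₁ cos δ + cos φ₁ sin δ cos θ)
   = arcsin(-0.58509·0.97407 + 0.81097·0.22625·-0.32392) = -39.00237°
λ₂ = λ₁ + atan2(sin θ sin δ cos φ₁, cos δ − sin φ₁ sin φ₂) = -9.67611°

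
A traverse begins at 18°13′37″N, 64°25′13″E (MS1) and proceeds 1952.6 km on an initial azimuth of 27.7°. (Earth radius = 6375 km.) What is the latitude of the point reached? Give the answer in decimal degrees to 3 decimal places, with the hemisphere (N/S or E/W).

MS1: φ = +18.22694°, λ = +64.42028°
δ = d/R = 1952.6/6375 = 0.306290 rad
φ₂ = arcsin(sin φ₁ cos δ + cos φ₁ sin δ cos θ)
   = arcsin(0.31278·0.95346 + 0.94983·0.30152·0.88539) = 33.49034°
λ₂ = λ₁ + atan2(sin θ sin δ cos φ₁, cos δ − sin φ₁ sin φ₂) = 74.09548°

33.490°N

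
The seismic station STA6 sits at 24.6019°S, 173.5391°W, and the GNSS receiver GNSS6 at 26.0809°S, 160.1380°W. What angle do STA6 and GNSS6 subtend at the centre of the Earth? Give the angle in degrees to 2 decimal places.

Δφ = -1.4790°,  Δλ = 13.4011°
a = sin²(Δφ/2) + cos φ₁ cos φ₂ sin²(Δλ/2) = 0.011285
c = 2·arcsin(√a) = 0.212859 rad = 12.1959°

12.20°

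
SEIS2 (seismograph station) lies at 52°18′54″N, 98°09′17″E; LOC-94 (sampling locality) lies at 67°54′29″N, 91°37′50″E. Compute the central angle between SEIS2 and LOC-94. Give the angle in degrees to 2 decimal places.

SEIS2: φ = +52.31500°, λ = +98.15472°
LOC-94: φ = +67.90806°, λ = +91.63056°
Δφ = 15.5931°,  Δλ = -6.5242°
a = sin²(Δφ/2) + cos φ₁ cos φ₂ sin²(Δλ/2) = 0.019147
c = 2·arcsin(√a) = 0.277635 rad = 15.9073°

15.91°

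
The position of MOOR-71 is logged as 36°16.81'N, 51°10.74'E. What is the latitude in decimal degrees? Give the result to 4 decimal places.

36.2802°N

36° + 16.81′/60 = 36 + 0.28017 = 36.2802°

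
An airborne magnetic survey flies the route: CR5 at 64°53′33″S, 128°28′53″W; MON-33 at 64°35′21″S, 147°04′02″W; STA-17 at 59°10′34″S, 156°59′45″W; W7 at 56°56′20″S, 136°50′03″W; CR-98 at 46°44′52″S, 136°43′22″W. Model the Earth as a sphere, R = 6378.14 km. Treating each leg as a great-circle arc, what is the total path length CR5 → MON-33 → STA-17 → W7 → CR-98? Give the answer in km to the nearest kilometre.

CR5: φ = -64.89250°, λ = -128.48139°
MON-33: φ = -64.58917°, λ = -147.06722°
STA-17: φ = -59.17611°, λ = -156.99583°
W7: φ = -56.93889°, λ = -136.83417°
CR-98: φ = -46.74778°, λ = -136.72278°
CR5→MON-33: c = 0.138021 rad, d = 880.32 km
MON-33→STA-17: c = 0.124600 rad, d = 794.71 km
STA-17→W7: c = 0.189444 rad, d = 1208.30 km
W7→CR-98: c = 0.177872 rad, d = 1134.50 km
Total = 880.32 + 794.71 + 1208.30 + 1134.50 = 4017.83 km

4018 km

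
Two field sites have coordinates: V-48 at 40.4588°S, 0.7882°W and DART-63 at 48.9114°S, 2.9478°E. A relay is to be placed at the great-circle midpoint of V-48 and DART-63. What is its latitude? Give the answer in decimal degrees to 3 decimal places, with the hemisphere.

Bx = cos φ₂ cos Δλ = 0.655829,  By = cos φ₂ sin Δλ = 0.042824
φₘ = atan2(sin φ₁ + sin φ₂, √((cos φ₁ + Bx)² + By²)) = -44.70025°
λₘ = λ₁ + atan2(By, cos φ₁ + Bx) = 0.94322°

44.700°S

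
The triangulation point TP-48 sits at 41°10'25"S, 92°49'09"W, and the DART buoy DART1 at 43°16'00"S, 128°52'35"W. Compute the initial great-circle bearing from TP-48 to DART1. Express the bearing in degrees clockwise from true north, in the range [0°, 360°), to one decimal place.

253.3°

TP-48: φ = -41.17361°, λ = -92.81917°
DART1: φ = -43.26667°, λ = -128.87639°
Δλ = -36.0572°
y = sin Δλ · cos φ₂ = -0.428597
x = cos φ₁ sin φ₂ − sin φ₁ cos φ₂ cos Δλ = -0.128359
θ = atan2(y, x) = -106.6722° → 253.3278° (mod 360°)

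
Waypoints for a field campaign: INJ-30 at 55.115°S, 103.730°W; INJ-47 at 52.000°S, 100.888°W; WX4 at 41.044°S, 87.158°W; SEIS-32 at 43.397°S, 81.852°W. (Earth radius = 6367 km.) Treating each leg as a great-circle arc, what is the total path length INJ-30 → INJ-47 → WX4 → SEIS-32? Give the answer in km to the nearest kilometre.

2505 km

INJ-30→INJ-47: c = 0.061826 rad, d = 393.64 km
INJ-47→WX4: c = 0.251641 rad, d = 1602.20 km
WX4→SEIS-32: c = 0.079913 rad, d = 508.81 km
Total = 393.64 + 1602.20 + 508.81 = 2504.65 km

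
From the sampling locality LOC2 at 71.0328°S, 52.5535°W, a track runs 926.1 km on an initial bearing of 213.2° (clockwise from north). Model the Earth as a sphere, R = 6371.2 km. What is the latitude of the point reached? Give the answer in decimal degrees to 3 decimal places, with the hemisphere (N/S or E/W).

δ = d/R = 926.1/6371.2 = 0.145357 rad
φ₂ = arcsin(sin φ₁ cos δ + cos φ₁ sin δ cos θ)
   = arcsin(-0.94570·0.98945 + 0.32503·0.14485·-0.83676) = -77.19382°
λ₂ = λ₁ + atan2(sin θ sin δ cos φ₁, cos δ − sin φ₁ sin φ₂) = -73.51993°

77.194°S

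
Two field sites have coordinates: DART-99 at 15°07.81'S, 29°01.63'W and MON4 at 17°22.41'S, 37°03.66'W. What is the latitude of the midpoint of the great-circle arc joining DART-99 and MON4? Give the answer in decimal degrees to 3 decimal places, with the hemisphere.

16.290°S

DART-99: φ = -15.13017°, λ = -29.02717°
MON4: φ = -17.37350°, λ = -37.06100°
Bx = cos φ₂ cos Δλ = 0.945012,  By = cos φ₂ sin Δλ = -0.133382
φₘ = atan2(sin φ₁ + sin φ₂, √((cos φ₁ + Bx)² + By²)) = -16.28973°
λₘ = λ₁ + atan2(By, cos φ₁ + Bx) = -33.02112°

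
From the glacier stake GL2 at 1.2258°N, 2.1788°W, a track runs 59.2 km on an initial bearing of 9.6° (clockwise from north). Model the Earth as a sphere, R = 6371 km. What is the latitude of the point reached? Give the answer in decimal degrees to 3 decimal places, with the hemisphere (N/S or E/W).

1.751°N

δ = d/R = 59.2/6371 = 0.009292 rad
φ₂ = arcsin(sin φ₁ cos δ + cos φ₁ sin δ cos θ)
   = arcsin(0.02139·0.99996 + 0.99977·0.00929·0.98600) = 1.75074°
λ₂ = λ₁ + atan2(sin θ sin δ cos φ₁, cos δ − sin φ₁ sin φ₂) = -2.08997°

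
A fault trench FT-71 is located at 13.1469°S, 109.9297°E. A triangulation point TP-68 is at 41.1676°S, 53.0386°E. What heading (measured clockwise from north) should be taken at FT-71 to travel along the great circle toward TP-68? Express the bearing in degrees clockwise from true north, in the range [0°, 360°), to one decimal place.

229.0°

Δλ = -56.8911°
y = sin Δλ · cos φ₂ = -0.630560
x = cos φ₁ sin φ₂ − sin φ₁ cos φ₂ cos Δλ = -0.547485
θ = atan2(y, x) = -130.9662° → 229.0338° (mod 360°)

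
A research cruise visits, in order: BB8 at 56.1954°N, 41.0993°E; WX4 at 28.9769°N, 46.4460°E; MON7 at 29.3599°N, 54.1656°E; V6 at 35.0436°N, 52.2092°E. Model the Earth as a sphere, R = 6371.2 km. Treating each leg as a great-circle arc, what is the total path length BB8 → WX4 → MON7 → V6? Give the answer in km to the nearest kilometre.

4465 km

BB8→WX4: c = 0.479662 rad, d = 3056.02 km
WX4→MON7: c = 0.117815 rad, d = 750.63 km
MON7→V6: c = 0.103314 rad, d = 658.23 km
Total = 3056.02 + 750.63 + 658.23 = 4464.88 km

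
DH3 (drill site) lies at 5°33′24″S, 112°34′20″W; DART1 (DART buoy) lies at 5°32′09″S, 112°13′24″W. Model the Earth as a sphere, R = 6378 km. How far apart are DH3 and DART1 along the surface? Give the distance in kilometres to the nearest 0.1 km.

38.7 km

DH3: φ = -5.55667°, λ = -112.57222°
DART1: φ = -5.53583°, λ = -112.22333°
Δφ = 0.0208°,  Δλ = 0.3489°
a = sin²(Δφ/2) + cos φ₁ cos φ₂ sin²(Δλ/2) = 0.000009
c = 2·arcsin(√a) = 0.006072 rad = 0.3479°
d = R·c = 6378 × 0.006072 = 38.7 km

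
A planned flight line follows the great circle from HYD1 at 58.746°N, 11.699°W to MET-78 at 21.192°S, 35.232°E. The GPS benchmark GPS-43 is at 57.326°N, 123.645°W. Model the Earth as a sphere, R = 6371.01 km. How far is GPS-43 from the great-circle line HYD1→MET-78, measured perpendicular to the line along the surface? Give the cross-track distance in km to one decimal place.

309.1 km

δ₁₃ = central angle HYD1→GPS-43 = 0.908518 rad  (haversine)
θ₁₃ = bearing HYD1→GPS-43 = 320.582°,  θ₁₂ = bearing HYD1→MET-78 = 137.056°
dₓₜ = R·arcsin(sin δ₁₃ · sin(θ₁₃ − θ₁₂)) = 6371.01·arcsin(0.78859·sin(183.526°)) = -309.093 km
|dₓₜ| = 309.093 km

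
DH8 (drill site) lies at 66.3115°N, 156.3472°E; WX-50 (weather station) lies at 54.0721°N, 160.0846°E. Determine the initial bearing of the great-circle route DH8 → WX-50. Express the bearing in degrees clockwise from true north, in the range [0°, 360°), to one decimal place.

Δλ = 3.7374°
y = sin Δλ · cos φ₂ = 0.038248
x = cos φ₁ sin φ₂ − sin φ₁ cos φ₂ cos Δλ = -0.210854
θ = atan2(y, x) = 169.7187° → 169.7187° (mod 360°)

169.7°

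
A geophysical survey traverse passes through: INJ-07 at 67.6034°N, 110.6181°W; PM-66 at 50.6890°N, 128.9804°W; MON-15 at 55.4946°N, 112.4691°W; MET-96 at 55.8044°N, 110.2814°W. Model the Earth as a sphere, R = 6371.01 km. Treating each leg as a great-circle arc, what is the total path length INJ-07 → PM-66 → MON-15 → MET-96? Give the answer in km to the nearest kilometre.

INJ-07→PM-66: c = 0.334879 rad, d = 2133.52 km
PM-66→MON-15: c = 0.191680 rad, d = 1221.19 km
MON-15→MET-96: c = 0.022212 rad, d = 141.51 km
Total = 2133.52 + 1221.19 + 141.51 = 3496.22 km

3496 km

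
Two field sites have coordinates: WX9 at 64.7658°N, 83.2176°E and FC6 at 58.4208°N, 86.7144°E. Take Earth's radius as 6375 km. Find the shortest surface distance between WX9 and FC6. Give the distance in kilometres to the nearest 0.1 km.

Δφ = -6.3450°,  Δλ = 3.4968°
a = sin²(Δφ/2) + cos φ₁ cos φ₂ sin²(Δλ/2) = 0.003271
c = 2·arcsin(√a) = 0.114441 rad = 6.5570°
d = R·c = 6375 × 0.114441 = 729.6 km

729.6 km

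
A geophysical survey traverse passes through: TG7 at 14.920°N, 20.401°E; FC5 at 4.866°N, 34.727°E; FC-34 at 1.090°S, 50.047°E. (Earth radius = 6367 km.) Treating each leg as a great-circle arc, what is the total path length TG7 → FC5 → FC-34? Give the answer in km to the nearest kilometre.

TG7→FC5: c = 0.302133 rad, d = 1923.68 km
FC5→FC-34: c = 0.286632 rad, d = 1824.98 km
Total = 1923.68 + 1824.98 = 3748.67 km

3749 km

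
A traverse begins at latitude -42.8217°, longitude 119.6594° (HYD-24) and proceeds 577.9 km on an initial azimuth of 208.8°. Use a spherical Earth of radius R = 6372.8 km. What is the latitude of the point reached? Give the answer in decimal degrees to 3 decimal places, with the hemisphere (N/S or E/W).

δ = d/R = 577.9/6372.8 = 0.090682 rad
φ₂ = arcsin(sin φ₁ cos δ + cos φ₁ sin δ cos θ)
   = arcsin(-0.67972·0.99589 + 0.73347·0.09056·-0.87631) = -47.31839°
λ₂ = λ₁ + atan2(sin θ sin δ cos φ₁, cos δ − sin φ₁ sin φ₂) = 115.96967°

47.318°S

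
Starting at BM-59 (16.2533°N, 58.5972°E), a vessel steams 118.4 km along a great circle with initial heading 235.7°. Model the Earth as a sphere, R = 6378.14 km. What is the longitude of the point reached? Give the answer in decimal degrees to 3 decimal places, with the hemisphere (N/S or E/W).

δ = d/R = 118.4/6378.14 = 0.018563 rad
φ₂ = arcsin(sin φ₁ cos δ + cos φ₁ sin δ cos θ)
   = arcsin(0.27988·0.99983 + 0.96003·0.01856·-0.56353) = 15.65200°
λ₂ = λ₁ + atan2(sin θ sin δ cos φ₁, cos δ − sin φ₁ sin φ₂) = 57.68474°

57.685°E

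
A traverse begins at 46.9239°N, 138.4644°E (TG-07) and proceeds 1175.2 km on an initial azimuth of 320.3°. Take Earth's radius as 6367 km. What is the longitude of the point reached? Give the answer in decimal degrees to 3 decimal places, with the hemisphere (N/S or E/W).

δ = d/R = 1175.2/6367 = 0.184577 rad
φ₂ = arcsin(sin φ₁ cos δ + cos φ₁ sin δ cos θ)
   = arcsin(0.73045·0.98301 + 0.68297·0.18353·0.76940) = 54.53605°
λ₂ = λ₁ + atan2(sin θ sin δ cos φ₁, cos δ − sin φ₁ sin φ₂) = 126.80695°

126.807°E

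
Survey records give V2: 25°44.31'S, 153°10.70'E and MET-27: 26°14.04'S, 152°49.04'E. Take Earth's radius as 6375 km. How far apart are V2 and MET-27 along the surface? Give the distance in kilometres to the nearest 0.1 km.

65.9 km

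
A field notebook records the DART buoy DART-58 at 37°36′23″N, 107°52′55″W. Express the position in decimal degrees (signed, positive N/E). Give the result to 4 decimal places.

lat: 37.6064° N → +37.6064°
lon: 107.8819° W → -107.8819°

+37.6064°, -107.8819°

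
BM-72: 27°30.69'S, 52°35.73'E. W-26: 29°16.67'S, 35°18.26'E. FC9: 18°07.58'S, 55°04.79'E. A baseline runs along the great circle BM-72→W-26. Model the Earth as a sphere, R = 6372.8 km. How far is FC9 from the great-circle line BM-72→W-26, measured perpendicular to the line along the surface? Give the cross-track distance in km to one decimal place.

BM-72: φ = -27.51150°, λ = +52.59550°
W-26: φ = -29.27783°, λ = +35.30433°
FC9: φ = -18.12633°, λ = +55.07983°
δ₁₃ = central angle BM-72→FC9 = 0.168591 rad  (haversine)
θ₁₃ = bearing BM-72→FC9 = 14.212°,  θ₁₂ = bearing BM-72→W-26 = 259.290°
dₓₜ = R·arcsin(sin δ₁₃ · sin(θ₁₃ − θ₁₂)) = 6372.8·arcsin(0.16779·sin(-245.078°)) = 973.527 km
|dₓₜ| = 973.527 km

973.5 km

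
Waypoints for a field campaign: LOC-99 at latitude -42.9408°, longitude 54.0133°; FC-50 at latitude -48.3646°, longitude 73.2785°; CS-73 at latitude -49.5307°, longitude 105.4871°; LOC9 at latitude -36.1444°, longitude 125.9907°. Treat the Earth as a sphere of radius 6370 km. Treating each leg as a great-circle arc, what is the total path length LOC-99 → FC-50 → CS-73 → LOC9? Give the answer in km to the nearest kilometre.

6171 km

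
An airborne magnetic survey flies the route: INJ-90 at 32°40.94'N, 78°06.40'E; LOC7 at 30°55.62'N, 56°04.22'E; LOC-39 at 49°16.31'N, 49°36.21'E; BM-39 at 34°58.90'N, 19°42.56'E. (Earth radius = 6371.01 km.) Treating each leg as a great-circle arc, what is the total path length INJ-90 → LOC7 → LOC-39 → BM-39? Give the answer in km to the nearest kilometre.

7102 km

INJ-90: φ = +32.68233°, λ = +78.10667°
LOC7: φ = +30.92700°, λ = +56.07033°
LOC-39: φ = +49.27183°, λ = +49.60350°
BM-39: φ = +34.98167°, λ = +19.70933°
INJ-90→LOC7: c = 0.327700 rad, d = 2087.78 km
LOC7→LOC-39: c = 0.331306 rad, d = 2110.76 km
LOC-39→BM-39: c = 0.455754 rad, d = 2903.62 km
Total = 2087.78 + 2110.76 + 2903.62 = 7102.15 km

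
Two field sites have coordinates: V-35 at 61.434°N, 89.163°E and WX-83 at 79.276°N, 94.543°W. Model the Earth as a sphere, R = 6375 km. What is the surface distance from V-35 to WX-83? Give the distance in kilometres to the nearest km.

Δφ = 17.8420°,  Δλ = 176.2940°
a = sin²(Δφ/2) + cos φ₁ cos φ₂ sin²(Δλ/2) = 0.112932
c = 2·arcsin(√a) = 0.685446 rad = 39.2732°
d = R·c = 6375 × 0.685446 = 4369.7 km

4370 km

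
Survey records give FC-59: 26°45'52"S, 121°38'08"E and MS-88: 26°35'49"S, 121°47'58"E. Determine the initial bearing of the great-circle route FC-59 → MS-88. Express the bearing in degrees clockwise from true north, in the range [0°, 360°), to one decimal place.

FC-59: φ = -26.76444°, λ = +121.63556°
MS-88: φ = -26.59694°, λ = +121.79944°
Δλ = 0.1639°
y = sin Δλ · cos φ₂ = 0.002558
x = cos φ₁ sin φ₂ − sin φ₁ cos φ₂ cos Δλ = 0.002922
θ = atan2(y, x) = 41.1987° → 41.1987° (mod 360°)

41.2°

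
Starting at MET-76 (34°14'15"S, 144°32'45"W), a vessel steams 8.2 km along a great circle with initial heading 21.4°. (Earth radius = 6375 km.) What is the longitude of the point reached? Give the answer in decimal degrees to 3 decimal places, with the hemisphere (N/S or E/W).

144.513°W

MET-76: φ = -34.23750°, λ = -144.54583°
δ = d/R = 8.2/6375 = 0.001286 rad
φ₂ = arcsin(sin φ₁ cos δ + cos φ₁ sin δ cos θ)
   = arcsin(-0.56262·1.00000 + 0.82671·0.00129·0.93106) = -34.16888°
λ₂ = λ₁ + atan2(sin θ sin δ cos φ₁, cos δ − sin φ₁ sin φ₂) = -144.51333°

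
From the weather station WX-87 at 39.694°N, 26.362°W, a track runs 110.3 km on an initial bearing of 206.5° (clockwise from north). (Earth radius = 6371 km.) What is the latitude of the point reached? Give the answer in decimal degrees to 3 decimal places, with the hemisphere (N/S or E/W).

38.805°N

δ = d/R = 110.3/6371 = 0.017313 rad
φ₂ = arcsin(sin φ₁ cos δ + cos φ₁ sin δ cos θ)
   = arcsin(0.63869·0.99985 + 0.76947·0.01731·-0.89493) = 38.80488°
λ₂ = λ₁ + atan2(sin θ sin δ cos φ₁, cos δ − sin φ₁ sin φ₂) = -26.92995°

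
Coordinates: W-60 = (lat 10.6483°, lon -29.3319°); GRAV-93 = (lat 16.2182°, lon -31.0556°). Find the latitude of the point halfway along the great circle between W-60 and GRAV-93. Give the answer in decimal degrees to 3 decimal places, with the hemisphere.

13.435°N

Bx = cos φ₂ cos Δλ = 0.959771,  By = cos φ₂ sin Δλ = -0.028883
φₘ = atan2(sin φ₁ + sin φ₂, √((cos φ₁ + Bx)² + By²)) = 13.43471°
λₘ = λ₁ + atan2(By, cos φ₁ + Bx) = -30.18374°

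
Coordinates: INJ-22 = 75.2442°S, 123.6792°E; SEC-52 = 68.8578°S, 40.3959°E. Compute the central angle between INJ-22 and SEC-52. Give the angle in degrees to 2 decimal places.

24.12°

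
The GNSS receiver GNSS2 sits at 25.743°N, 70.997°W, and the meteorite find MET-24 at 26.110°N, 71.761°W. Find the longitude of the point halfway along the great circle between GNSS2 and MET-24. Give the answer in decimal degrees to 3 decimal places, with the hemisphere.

Bx = cos φ₂ cos Δλ = 0.897871,  By = cos φ₂ sin Δλ = -0.011973
φₘ = atan2(sin φ₁ + sin φ₂, √((cos φ₁ + Bx)² + By²)) = 25.92700°
λₘ = λ₁ + atan2(By, cos φ₁ + Bx) = -71.37841°

71.378°W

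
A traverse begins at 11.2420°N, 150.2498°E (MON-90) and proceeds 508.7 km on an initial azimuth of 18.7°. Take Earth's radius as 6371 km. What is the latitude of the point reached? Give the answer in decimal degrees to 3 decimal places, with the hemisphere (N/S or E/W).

δ = d/R = 508.7/6371 = 0.079846 rad
φ₂ = arcsin(sin φ₁ cos δ + cos φ₁ sin δ cos θ)
   = arcsin(0.19495·0.99681 + 0.98081·0.07976·0.94721) = 15.57107°
λ₂ = λ₁ + atan2(sin θ sin δ cos φ₁, cos δ − sin φ₁ sin φ₂) = 151.77100°

15.571°N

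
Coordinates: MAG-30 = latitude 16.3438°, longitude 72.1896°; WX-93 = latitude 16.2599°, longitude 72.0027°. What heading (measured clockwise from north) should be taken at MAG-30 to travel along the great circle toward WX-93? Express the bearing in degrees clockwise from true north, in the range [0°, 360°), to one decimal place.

245.0°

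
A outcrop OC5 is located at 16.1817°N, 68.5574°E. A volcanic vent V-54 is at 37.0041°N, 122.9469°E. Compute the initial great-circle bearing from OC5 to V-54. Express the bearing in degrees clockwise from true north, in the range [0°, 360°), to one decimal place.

Δλ = 54.3895°
y = sin Δλ · cos φ₂ = 0.649251
x = cos φ₁ sin φ₂ − sin φ₁ cos φ₂ cos Δλ = 0.448440
θ = atan2(y, x) = 55.3670° → 55.3670° (mod 360°)

55.4°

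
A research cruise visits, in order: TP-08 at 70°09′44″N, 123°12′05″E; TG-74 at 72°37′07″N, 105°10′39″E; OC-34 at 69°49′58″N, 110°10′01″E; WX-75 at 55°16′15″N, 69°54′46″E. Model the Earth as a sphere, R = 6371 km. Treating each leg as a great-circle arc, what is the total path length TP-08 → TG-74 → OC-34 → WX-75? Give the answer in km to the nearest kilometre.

3593 km

TP-08: φ = +70.16222°, λ = +123.20139°
TG-74: φ = +72.61861°, λ = +105.17750°
OC-34: φ = +69.83278°, λ = +110.16694°
WX-75: φ = +55.27083°, λ = +69.91278°
TP-08→TG-74: c = 0.108623 rad, d = 692.04 km
TG-74→OC-34: c = 0.056080 rad, d = 357.29 km
OC-34→WX-75: c = 0.399222 rad, d = 2543.44 km
Total = 692.04 + 357.29 + 2543.44 = 3592.77 km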